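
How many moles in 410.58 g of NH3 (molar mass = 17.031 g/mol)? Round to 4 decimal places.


n = mass / M
n = 410.58 / 17.031
n = 24.10780342 mol, rounded to 4 dp:

24.1078 mol


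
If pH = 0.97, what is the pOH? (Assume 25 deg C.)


At 25 deg C, pH + pOH = 14.
pOH = 14 - pH = 14 - 0.97
pOH = 13.03:

13.03


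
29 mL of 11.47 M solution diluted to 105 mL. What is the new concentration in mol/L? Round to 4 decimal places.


Dilution: M1*V1 = M2*V2, solve for M2.
M2 = M1*V1 / V2
M2 = 11.47 * 29 / 105
M2 = 332.63 / 105
M2 = 3.16790476 mol/L, rounded to 4 dp:

3.1679 mol/L


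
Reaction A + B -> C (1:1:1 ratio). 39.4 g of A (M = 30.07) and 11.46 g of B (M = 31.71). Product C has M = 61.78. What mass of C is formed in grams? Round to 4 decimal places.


Find moles of each reactant; the smaller value is the limiting reagent in a 1:1:1 reaction, so moles_C equals moles of the limiter.
n_A = mass_A / M_A = 39.4 / 30.07 = 1.310276 mol
n_B = mass_B / M_B = 11.46 / 31.71 = 0.3614 mol
Limiting reagent: B (smaller), n_limiting = 0.3614 mol
mass_C = n_limiting * M_C = 0.3614 * 61.78
mass_C = 22.327292 g, rounded to 4 dp:

22.3273 g


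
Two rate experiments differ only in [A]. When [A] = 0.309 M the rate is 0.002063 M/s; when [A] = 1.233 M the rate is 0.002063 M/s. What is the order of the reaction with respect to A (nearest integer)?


Rate is proportional to [A]^n, so rate2/rate1 = ([A]2/[A]1)^n. Take logs to solve for n.
rate2/rate1 = 0.002063 / 0.002063 = 1.0
[A]2/[A]1 = 1.233 / 0.309 = 3.9903
n = ln(1.0) / ln(3.9903) = 0.0
Nearest integer order:

0


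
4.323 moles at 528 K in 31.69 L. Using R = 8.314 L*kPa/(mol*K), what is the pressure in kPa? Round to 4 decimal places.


PV = nRT, solve for P = nRT / V.
nRT = 4.323 * 8.314 * 528 = 18977.0708
P = 18977.0708 / 31.69
P = 598.8346734 kPa, rounded to 4 dp:

598.8347 kPa


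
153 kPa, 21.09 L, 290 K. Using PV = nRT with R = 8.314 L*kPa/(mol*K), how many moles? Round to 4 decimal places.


PV = nRT, solve for n = PV / (RT).
PV = 153 * 21.09 = 3226.77
RT = 8.314 * 290 = 2411.06
n = 3226.77 / 2411.06
n = 1.33832007 mol, rounded to 4 dp:

1.3383 mol


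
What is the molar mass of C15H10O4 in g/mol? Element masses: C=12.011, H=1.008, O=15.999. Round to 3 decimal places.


M = sum(count * atomic_mass) over atoms.
M = 15*12.011 + 10*1.008 + 4*15.999
M = 180.165 + 10.08 + 63.996
M = 254.241 g/mol, rounded to 3 dp:

254.241 g/mol


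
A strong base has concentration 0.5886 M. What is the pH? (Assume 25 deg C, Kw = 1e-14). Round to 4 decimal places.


A strong base dissociates completely, so [OH-] equals the given concentration.
pOH = -log10([OH-]) = -log10(0.5886) = 0.23018
pH = 14 - pOH = 14 - 0.23018
pH = 13.76982, rounded to 4 dp:

13.7698


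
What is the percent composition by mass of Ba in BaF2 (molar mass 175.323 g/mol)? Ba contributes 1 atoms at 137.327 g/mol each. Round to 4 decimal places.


pct = 100 * (n_elem * M_elem) / M_total
mass_contribution = 1 * 137.327 = 137.327 g/mol
pct = 100 * 137.327 / 175.323
pct = 78.32800032 %, rounded to 4 dp:

78.3280 %


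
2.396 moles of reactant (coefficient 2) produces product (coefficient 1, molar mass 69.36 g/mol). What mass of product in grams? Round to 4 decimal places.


Use the coefficient ratio to convert reactant moles to product moles, then multiply by the product's molar mass.
moles_P = moles_R * (coeff_P / coeff_R) = 2.396 * (1/2) = 1.198
mass_P = moles_P * M_P = 1.198 * 69.36
mass_P = 83.09328 g, rounded to 4 dp:

83.0933 g


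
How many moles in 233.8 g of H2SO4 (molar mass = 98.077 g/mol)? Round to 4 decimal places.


n = mass / M
n = 233.8 / 98.077
n = 2.38384127 mol, rounded to 4 dp:

2.3838 mol


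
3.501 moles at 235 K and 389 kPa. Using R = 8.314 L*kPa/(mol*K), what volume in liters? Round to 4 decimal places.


PV = nRT, solve for V = nRT / P.
nRT = 3.501 * 8.314 * 235 = 6840.2188
V = 6840.2188 / 389
V = 17.58411003 L, rounded to 4 dp:

17.5841 L


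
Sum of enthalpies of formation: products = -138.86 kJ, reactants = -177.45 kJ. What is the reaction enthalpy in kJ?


dH_rxn = sum(dH_f products) - sum(dH_f reactants)
dH_rxn = -138.86 - (-177.45)
dH_rxn = 38.59 kJ:

38.59 kJ


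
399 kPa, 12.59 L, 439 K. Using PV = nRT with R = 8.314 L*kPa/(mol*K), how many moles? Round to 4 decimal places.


PV = nRT, solve for n = PV / (RT).
PV = 399 * 12.59 = 5023.41
RT = 8.314 * 439 = 3649.846
n = 5023.41 / 3649.846
n = 1.37633478 mol, rounded to 4 dp:

1.3763 mol


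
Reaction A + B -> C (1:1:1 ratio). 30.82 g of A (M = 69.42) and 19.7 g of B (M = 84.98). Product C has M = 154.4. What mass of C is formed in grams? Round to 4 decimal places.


Find moles of each reactant; the smaller value is the limiting reagent in a 1:1:1 reaction, so moles_C equals moles of the limiter.
n_A = mass_A / M_A = 30.82 / 69.42 = 0.443964 mol
n_B = mass_B / M_B = 19.7 / 84.98 = 0.231819 mol
Limiting reagent: B (smaller), n_limiting = 0.231819 mol
mass_C = n_limiting * M_C = 0.231819 * 154.4
mass_C = 35.7928536 g, rounded to 4 dp:

35.7929 g


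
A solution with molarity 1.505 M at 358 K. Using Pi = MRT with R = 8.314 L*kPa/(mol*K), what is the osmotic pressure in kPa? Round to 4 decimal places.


Osmotic pressure (van't Hoff): Pi = M*R*T.
RT = 8.314 * 358 = 2976.412
Pi = 1.505 * 2976.412
Pi = 4479.50006 kPa, rounded to 4 dp:

4479.5001 kPa


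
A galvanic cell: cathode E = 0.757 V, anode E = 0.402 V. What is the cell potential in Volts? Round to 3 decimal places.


Standard cell potential: E_cell = E_cathode - E_anode.
E_cell = 0.757 - (0.402)
E_cell = 0.355 V, rounded to 3 dp:

0.355 V


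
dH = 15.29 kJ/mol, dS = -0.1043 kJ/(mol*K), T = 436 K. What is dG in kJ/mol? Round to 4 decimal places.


Gibbs: dG = dH - T*dS (consistent units, dS already in kJ/(mol*K)).
T*dS = 436 * -0.1043 = -45.4748
dG = 15.29 - (-45.4748)
dG = 60.7648 kJ/mol, rounded to 4 dp:

60.7648 kJ/mol


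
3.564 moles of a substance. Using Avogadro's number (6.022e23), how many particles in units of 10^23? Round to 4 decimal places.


N = n * NA, then divide by 1e23 for the requested units.
N / 1e23 = n * 6.022
N / 1e23 = 3.564 * 6.022
N / 1e23 = 21.462408, rounded to 4 dp:

21.4624


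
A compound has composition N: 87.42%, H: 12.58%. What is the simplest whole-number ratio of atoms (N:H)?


Assume 100 g of compound, divide each mass% by atomic mass to get moles, then normalize by the smallest to get a raw atom ratio.
Moles per 100 g: N: 87.42/14.007 = 6.2412, H: 12.58/1.008 = 12.4802
Raw ratio (divide by min = 6.2412): N: 1.0, H: 2.0
Multiply by 1 to clear fractions: N: 1.0 ~= 1, H: 2.0 ~= 2
Reduce by GCD to get the simplest whole-number ratio:

1:2


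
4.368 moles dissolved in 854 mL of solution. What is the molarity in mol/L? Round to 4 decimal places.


Convert volume to liters: V_L = V_mL / 1000.
V_L = 854 / 1000 = 0.854 L
M = n / V_L = 4.368 / 0.854
M = 5.1147541 mol/L, rounded to 4 dp:

5.1148 mol/L


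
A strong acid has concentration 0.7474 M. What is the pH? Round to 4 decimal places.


A strong acid dissociates completely, so [H+] equals the given concentration.
pH = -log10([H+]) = -log10(0.7474)
pH = 0.12644691, rounded to 4 dp:

0.1264


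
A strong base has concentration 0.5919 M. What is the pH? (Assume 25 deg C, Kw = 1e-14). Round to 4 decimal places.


A strong base dissociates completely, so [OH-] equals the given concentration.
pOH = -log10([OH-]) = -log10(0.5919) = 0.227752
pH = 14 - pOH = 14 - 0.227752
pH = 13.772248, rounded to 4 dp:

13.7722


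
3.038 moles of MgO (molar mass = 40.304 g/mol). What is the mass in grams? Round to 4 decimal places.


mass = n * M
mass = 3.038 * 40.304
mass = 122.443552 g, rounded to 4 dp:

122.4436 g


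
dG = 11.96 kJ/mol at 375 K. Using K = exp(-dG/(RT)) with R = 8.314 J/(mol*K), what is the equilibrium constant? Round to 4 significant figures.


dG is in kJ/mol; multiply by 1000 to match R in J/(mol*K).
RT = 8.314 * 375 = 3117.75 J/mol
exponent = -dG*1000 / (RT) = -(11.96*1000) / 3117.75 = -3.83609975
K = exp(-3.83609975)
K = 0.021577595, rounded to 4 significant figures:

0.02158


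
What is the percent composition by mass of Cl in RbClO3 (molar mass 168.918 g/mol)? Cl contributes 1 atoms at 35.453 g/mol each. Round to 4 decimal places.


pct = 100 * (n_elem * M_elem) / M_total
mass_contribution = 1 * 35.453 = 35.453 g/mol
pct = 100 * 35.453 / 168.918
pct = 20.98829018 %, rounded to 4 dp:

20.9883 %


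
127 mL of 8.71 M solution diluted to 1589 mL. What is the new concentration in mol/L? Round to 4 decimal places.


Dilution: M1*V1 = M2*V2, solve for M2.
M2 = M1*V1 / V2
M2 = 8.71 * 127 / 1589
M2 = 1106.17 / 1589
M2 = 0.69614223 mol/L, rounded to 4 dp:

0.6961 mol/L


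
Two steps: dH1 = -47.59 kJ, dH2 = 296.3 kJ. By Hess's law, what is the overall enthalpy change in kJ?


Hess's law: enthalpy is a state function, so add the step enthalpies.
dH_total = dH1 + dH2 = -47.59 + (296.3)
dH_total = 248.71 kJ:

248.71 kJ


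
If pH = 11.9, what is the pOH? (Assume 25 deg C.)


At 25 deg C, pH + pOH = 14.
pOH = 14 - pH = 14 - 11.9
pOH = 2.1:

2.10


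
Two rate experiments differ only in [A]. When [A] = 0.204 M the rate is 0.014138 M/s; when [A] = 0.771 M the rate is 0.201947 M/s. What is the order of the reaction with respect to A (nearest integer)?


Rate is proportional to [A]^n, so rate2/rate1 = ([A]2/[A]1)^n. Take logs to solve for n.
rate2/rate1 = 0.201947 / 0.014138 = 14.284
[A]2/[A]1 = 0.771 / 0.204 = 3.7794
n = ln(14.284) / ln(3.7794) = 2.0
Nearest integer order:

2


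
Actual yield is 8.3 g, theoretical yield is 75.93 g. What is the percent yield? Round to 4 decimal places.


% yield = 100 * actual / theoretical
% yield = 100 * 8.3 / 75.93
% yield = 10.93112077 %, rounded to 4 dp:

10.9311 %


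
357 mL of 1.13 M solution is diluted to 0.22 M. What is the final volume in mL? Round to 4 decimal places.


Dilution: M1*V1 = M2*V2, solve for V2.
V2 = M1*V1 / M2
V2 = 1.13 * 357 / 0.22
V2 = 403.41 / 0.22
V2 = 1833.68181818 mL, rounded to 4 dp:

1833.6818 mL


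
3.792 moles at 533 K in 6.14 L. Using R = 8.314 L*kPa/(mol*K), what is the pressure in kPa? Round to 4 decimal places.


PV = nRT, solve for P = nRT / V.
nRT = 3.792 * 8.314 * 533 = 16803.7247
P = 16803.7247 / 6.14
P = 2736.76298046 kPa, rounded to 4 dp:

2736.7630 kPa


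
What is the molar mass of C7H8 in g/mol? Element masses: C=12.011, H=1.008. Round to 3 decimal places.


M = sum(count * atomic_mass) over atoms.
M = 7*12.011 + 8*1.008
M = 84.077 + 8.064
M = 92.141 g/mol, rounded to 3 dp:

92.141 g/mol


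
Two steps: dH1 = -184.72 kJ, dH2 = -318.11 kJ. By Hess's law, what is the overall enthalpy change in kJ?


Hess's law: enthalpy is a state function, so add the step enthalpies.
dH_total = dH1 + dH2 = -184.72 + (-318.11)
dH_total = -502.83 kJ:

-502.83 kJ


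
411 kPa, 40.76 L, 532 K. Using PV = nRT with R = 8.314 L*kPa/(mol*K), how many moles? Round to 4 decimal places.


PV = nRT, solve for n = PV / (RT).
PV = 411 * 40.76 = 16752.36
RT = 8.314 * 532 = 4423.048
n = 16752.36 / 4423.048
n = 3.78751485 mol, rounded to 4 dp:

3.7875 mol


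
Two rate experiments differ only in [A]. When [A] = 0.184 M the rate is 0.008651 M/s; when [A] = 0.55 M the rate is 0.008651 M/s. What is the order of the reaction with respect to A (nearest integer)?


Rate is proportional to [A]^n, so rate2/rate1 = ([A]2/[A]1)^n. Take logs to solve for n.
rate2/rate1 = 0.008651 / 0.008651 = 1.0
[A]2/[A]1 = 0.55 / 0.184 = 2.9891
n = ln(1.0) / ln(2.9891) = 0.0
Nearest integer order:

0


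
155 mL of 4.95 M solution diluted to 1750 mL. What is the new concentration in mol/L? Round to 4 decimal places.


Dilution: M1*V1 = M2*V2, solve for M2.
M2 = M1*V1 / V2
M2 = 4.95 * 155 / 1750
M2 = 767.25 / 1750
M2 = 0.43842857 mol/L, rounded to 4 dp:

0.4384 mol/L


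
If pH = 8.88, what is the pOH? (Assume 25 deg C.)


At 25 deg C, pH + pOH = 14.
pOH = 14 - pH = 14 - 8.88
pOH = 5.12:

5.12


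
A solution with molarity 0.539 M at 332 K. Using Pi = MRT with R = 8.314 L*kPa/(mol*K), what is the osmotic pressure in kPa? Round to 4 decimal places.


Osmotic pressure (van't Hoff): Pi = M*R*T.
RT = 8.314 * 332 = 2760.248
Pi = 0.539 * 2760.248
Pi = 1487.773672 kPa, rounded to 4 dp:

1487.7737 kPa


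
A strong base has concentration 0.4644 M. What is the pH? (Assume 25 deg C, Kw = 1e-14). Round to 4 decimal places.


A strong base dissociates completely, so [OH-] equals the given concentration.
pOH = -log10([OH-]) = -log10(0.4644) = 0.333108
pH = 14 - pOH = 14 - 0.333108
pH = 13.666892, rounded to 4 dp:

13.6669


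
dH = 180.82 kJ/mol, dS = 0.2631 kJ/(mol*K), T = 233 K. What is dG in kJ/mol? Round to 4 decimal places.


Gibbs: dG = dH - T*dS (consistent units, dS already in kJ/(mol*K)).
T*dS = 233 * 0.2631 = 61.3023
dG = 180.82 - (61.3023)
dG = 119.5177 kJ/mol, rounded to 4 dp:

119.5177 kJ/mol


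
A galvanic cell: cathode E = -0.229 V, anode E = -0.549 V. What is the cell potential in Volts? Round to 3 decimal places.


Standard cell potential: E_cell = E_cathode - E_anode.
E_cell = -0.229 - (-0.549)
E_cell = 0.32 V, rounded to 3 dp:

0.320 V


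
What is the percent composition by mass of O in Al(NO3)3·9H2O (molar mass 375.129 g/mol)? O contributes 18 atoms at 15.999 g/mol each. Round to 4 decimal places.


pct = 100 * (n_elem * M_elem) / M_total
mass_contribution = 18 * 15.999 = 287.982 g/mol
pct = 100 * 287.982 / 375.129
pct = 76.76879154 %, rounded to 4 dp:

76.7688 %


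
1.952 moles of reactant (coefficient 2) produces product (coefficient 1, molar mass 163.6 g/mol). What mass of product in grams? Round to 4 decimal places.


Use the coefficient ratio to convert reactant moles to product moles, then multiply by the product's molar mass.
moles_P = moles_R * (coeff_P / coeff_R) = 1.952 * (1/2) = 0.976
mass_P = moles_P * M_P = 0.976 * 163.6
mass_P = 159.6736 g, rounded to 4 dp:

159.6736 g


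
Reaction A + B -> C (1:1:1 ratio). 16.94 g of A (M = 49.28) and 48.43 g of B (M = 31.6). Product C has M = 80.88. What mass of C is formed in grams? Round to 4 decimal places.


Find moles of each reactant; the smaller value is the limiting reagent in a 1:1:1 reaction, so moles_C equals moles of the limiter.
n_A = mass_A / M_A = 16.94 / 49.28 = 0.34375 mol
n_B = mass_B / M_B = 48.43 / 31.6 = 1.532595 mol
Limiting reagent: A (smaller), n_limiting = 0.34375 mol
mass_C = n_limiting * M_C = 0.34375 * 80.88
mass_C = 27.8025 g, rounded to 4 dp:

27.8025 g


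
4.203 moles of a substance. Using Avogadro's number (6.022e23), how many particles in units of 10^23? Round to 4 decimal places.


N = n * NA, then divide by 1e23 for the requested units.
N / 1e23 = n * 6.022
N / 1e23 = 4.203 * 6.022
N / 1e23 = 25.310466, rounded to 4 dp:

25.3105


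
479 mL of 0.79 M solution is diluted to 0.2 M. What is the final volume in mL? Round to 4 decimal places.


Dilution: M1*V1 = M2*V2, solve for V2.
V2 = M1*V1 / M2
V2 = 0.79 * 479 / 0.2
V2 = 378.41 / 0.2
V2 = 1892.05 mL, rounded to 4 dp:

1892.0500 mL


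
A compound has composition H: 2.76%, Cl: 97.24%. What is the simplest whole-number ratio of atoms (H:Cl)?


Assume 100 g of compound, divide each mass% by atomic mass to get moles, then normalize by the smallest to get a raw atom ratio.
Moles per 100 g: H: 2.76/1.008 = 2.7381, Cl: 97.24/35.453 = 2.7428
Raw ratio (divide by min = 2.7381): H: 1.0, Cl: 1.002
Multiply by 1 to clear fractions: H: 1.0 ~= 1, Cl: 1.002 ~= 1
Reduce by GCD to get the simplest whole-number ratio:

1:1


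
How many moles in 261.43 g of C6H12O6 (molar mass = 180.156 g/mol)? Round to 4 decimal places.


n = mass / M
n = 261.43 / 180.156
n = 1.45113124 mol, rounded to 4 dp:

1.4511 mol


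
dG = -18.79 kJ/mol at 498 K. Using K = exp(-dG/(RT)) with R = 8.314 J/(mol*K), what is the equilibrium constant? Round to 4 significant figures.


dG is in kJ/mol; multiply by 1000 to match R in J/(mol*K).
RT = 8.314 * 498 = 4140.372 J/mol
exponent = -dG*1000 / (RT) = -(-18.79*1000) / 4140.372 = 4.53823956
K = exp(4.53823956)
K = 93.526008, rounded to 4 significant figures:

93.53


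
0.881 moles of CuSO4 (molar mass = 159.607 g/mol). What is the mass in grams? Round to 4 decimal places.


mass = n * M
mass = 0.881 * 159.607
mass = 140.613767 g, rounded to 4 dp:

140.6138 g


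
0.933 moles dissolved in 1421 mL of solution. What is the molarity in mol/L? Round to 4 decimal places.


Convert volume to liters: V_L = V_mL / 1000.
V_L = 1421 / 1000 = 1.421 L
M = n / V_L = 0.933 / 1.421
M = 0.65657987 mol/L, rounded to 4 dp:

0.6566 mol/L


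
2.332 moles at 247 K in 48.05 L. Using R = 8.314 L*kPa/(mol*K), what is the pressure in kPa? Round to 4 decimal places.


PV = nRT, solve for P = nRT / V.
nRT = 2.332 * 8.314 * 247 = 4788.8973
P = 4788.8973 / 48.05
P = 99.66487617 kPa, rounded to 4 dp:

99.6649 kPa


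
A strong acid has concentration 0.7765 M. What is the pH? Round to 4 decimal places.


A strong acid dissociates completely, so [H+] equals the given concentration.
pH = -log10([H+]) = -log10(0.7765)
pH = 0.10985854, rounded to 4 dp:

0.1099


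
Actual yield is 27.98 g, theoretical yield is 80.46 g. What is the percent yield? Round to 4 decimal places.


% yield = 100 * actual / theoretical
% yield = 100 * 27.98 / 80.46
% yield = 34.7750435 %, rounded to 4 dp:

34.7750 %


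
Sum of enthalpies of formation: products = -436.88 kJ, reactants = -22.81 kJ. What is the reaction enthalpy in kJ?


dH_rxn = sum(dH_f products) - sum(dH_f reactants)
dH_rxn = -436.88 - (-22.81)
dH_rxn = -414.07 kJ:

-414.07 kJ


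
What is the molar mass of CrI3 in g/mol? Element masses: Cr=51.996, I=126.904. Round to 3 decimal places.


M = sum(count * atomic_mass) over atoms.
M = 1*51.996 + 3*126.904
M = 51.996 + 380.712
M = 432.708 g/mol, rounded to 3 dp:

432.708 g/mol


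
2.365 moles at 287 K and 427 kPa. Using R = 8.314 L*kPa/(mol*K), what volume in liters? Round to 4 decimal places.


PV = nRT, solve for V = nRT / P.
nRT = 2.365 * 8.314 * 287 = 5643.1691
V = 5643.1691 / 427
V = 13.21585269 L, rounded to 4 dp:

13.2159 L


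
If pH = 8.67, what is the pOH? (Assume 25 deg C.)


At 25 deg C, pH + pOH = 14.
pOH = 14 - pH = 14 - 8.67
pOH = 5.33:

5.33


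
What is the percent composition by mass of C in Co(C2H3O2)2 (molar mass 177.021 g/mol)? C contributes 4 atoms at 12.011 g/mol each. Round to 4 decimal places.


pct = 100 * (n_elem * M_elem) / M_total
mass_contribution = 4 * 12.011 = 48.044 g/mol
pct = 100 * 48.044 / 177.021
pct = 27.14028279 %, rounded to 4 dp:

27.1403 %


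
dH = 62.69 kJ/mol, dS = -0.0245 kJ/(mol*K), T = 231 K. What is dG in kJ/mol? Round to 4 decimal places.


Gibbs: dG = dH - T*dS (consistent units, dS already in kJ/(mol*K)).
T*dS = 231 * -0.0245 = -5.6595
dG = 62.69 - (-5.6595)
dG = 68.3495 kJ/mol, rounded to 4 dp:

68.3495 kJ/mol


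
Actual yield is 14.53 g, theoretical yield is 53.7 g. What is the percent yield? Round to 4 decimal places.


% yield = 100 * actual / theoretical
% yield = 100 * 14.53 / 53.7
% yield = 27.05772812 %, rounded to 4 dp:

27.0577 %


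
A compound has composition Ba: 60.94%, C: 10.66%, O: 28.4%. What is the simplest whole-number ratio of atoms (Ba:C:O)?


Assume 100 g of compound, divide each mass% by atomic mass to get moles, then normalize by the smallest to get a raw atom ratio.
Moles per 100 g: Ba: 60.94/137.327 = 0.4438, C: 10.66/12.011 = 0.8875, O: 28.4/15.999 = 1.7751
Raw ratio (divide by min = 0.4438): Ba: 1.0, C: 2.0, O: 4.0
Multiply by 1 to clear fractions: Ba: 1.0 ~= 1, C: 2.0 ~= 2, O: 4.0 ~= 4
Reduce by GCD to get the simplest whole-number ratio:

1:2:4


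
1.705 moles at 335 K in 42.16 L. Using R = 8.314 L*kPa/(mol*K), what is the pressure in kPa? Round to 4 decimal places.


PV = nRT, solve for P = nRT / V.
nRT = 1.705 * 8.314 * 335 = 4748.749
P = 4748.749 / 42.16
P = 112.63636148 kPa, rounded to 4 dp:

112.6364 kPa


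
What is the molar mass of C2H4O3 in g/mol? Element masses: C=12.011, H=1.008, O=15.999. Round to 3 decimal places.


M = sum(count * atomic_mass) over atoms.
M = 2*12.011 + 4*1.008 + 3*15.999
M = 24.022 + 4.032 + 47.997
M = 76.051 g/mol, rounded to 3 dp:

76.051 g/mol


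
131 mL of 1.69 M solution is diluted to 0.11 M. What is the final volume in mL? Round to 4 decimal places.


Dilution: M1*V1 = M2*V2, solve for V2.
V2 = M1*V1 / M2
V2 = 1.69 * 131 / 0.11
V2 = 221.39 / 0.11
V2 = 2012.63636364 mL, rounded to 4 dp:

2012.6364 mL


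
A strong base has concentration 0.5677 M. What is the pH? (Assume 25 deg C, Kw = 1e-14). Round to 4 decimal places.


A strong base dissociates completely, so [OH-] equals the given concentration.
pOH = -log10([OH-]) = -log10(0.5677) = 0.245881
pH = 14 - pOH = 14 - 0.245881
pH = 13.754119, rounded to 4 dp:

13.7541


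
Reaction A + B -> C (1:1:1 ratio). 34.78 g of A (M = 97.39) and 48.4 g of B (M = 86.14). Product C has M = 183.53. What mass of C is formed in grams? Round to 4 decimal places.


Find moles of each reactant; the smaller value is the limiting reagent in a 1:1:1 reaction, so moles_C equals moles of the limiter.
n_A = mass_A / M_A = 34.78 / 97.39 = 0.357121 mol
n_B = mass_B / M_B = 48.4 / 86.14 = 0.561876 mol
Limiting reagent: A (smaller), n_limiting = 0.357121 mol
mass_C = n_limiting * M_C = 0.357121 * 183.53
mass_C = 65.54241713 g, rounded to 4 dp:

65.5424 g


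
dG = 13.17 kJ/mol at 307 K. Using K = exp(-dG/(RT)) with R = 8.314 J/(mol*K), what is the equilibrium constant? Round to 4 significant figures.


dG is in kJ/mol; multiply by 1000 to match R in J/(mol*K).
RT = 8.314 * 307 = 2552.398 J/mol
exponent = -dG*1000 / (RT) = -(13.17*1000) / 2552.398 = -5.1598536
K = exp(-5.1598536)
K = 0.0057425403, rounded to 4 significant figures:

0.005743


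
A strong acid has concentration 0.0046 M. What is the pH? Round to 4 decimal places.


A strong acid dissociates completely, so [H+] equals the given concentration.
pH = -log10([H+]) = -log10(0.0046)
pH = 2.33724217, rounded to 4 dp:

2.3372


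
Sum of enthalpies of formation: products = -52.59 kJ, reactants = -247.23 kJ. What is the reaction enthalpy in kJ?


dH_rxn = sum(dH_f products) - sum(dH_f reactants)
dH_rxn = -52.59 - (-247.23)
dH_rxn = 194.64 kJ:

194.64 kJ


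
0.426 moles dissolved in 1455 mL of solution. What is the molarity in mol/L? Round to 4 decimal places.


Convert volume to liters: V_L = V_mL / 1000.
V_L = 1455 / 1000 = 1.455 L
M = n / V_L = 0.426 / 1.455
M = 0.29278351 mol/L, rounded to 4 dp:

0.2928 mol/L


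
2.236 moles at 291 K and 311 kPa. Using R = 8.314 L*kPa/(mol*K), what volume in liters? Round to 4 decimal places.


PV = nRT, solve for V = nRT / P.
nRT = 2.236 * 8.314 * 291 = 5409.7203
V = 5409.7203 / 311
V = 17.39459904 L, rounded to 4 dp:

17.3946 L


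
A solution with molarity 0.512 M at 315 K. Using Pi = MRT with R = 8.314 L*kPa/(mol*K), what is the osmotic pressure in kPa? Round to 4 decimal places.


Osmotic pressure (van't Hoff): Pi = M*R*T.
RT = 8.314 * 315 = 2618.91
Pi = 0.512 * 2618.91
Pi = 1340.88192 kPa, rounded to 4 dp:

1340.8819 kPa


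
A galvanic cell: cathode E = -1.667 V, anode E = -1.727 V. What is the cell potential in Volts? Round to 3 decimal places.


Standard cell potential: E_cell = E_cathode - E_anode.
E_cell = -1.667 - (-1.727)
E_cell = 0.06 V, rounded to 3 dp:

0.060 V


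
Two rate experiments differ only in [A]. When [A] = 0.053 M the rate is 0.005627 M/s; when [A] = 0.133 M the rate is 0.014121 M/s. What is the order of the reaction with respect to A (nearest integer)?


Rate is proportional to [A]^n, so rate2/rate1 = ([A]2/[A]1)^n. Take logs to solve for n.
rate2/rate1 = 0.014121 / 0.005627 = 2.5095
[A]2/[A]1 = 0.133 / 0.053 = 2.5094
n = ln(2.5095) / ln(2.5094) = 1.0
Nearest integer order:

1


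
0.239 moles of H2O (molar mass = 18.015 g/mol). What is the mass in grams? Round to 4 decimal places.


mass = n * M
mass = 0.239 * 18.015
mass = 4.305585 g, rounded to 4 dp:

4.3056 g


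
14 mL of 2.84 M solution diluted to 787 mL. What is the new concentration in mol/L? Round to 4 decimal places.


Dilution: M1*V1 = M2*V2, solve for M2.
M2 = M1*V1 / V2
M2 = 2.84 * 14 / 787
M2 = 39.76 / 787
M2 = 0.05052097 mol/L, rounded to 4 dp:

0.0505 mol/L


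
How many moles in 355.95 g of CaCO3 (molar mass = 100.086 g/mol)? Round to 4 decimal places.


n = mass / M
n = 355.95 / 100.086
n = 3.55644146 mol, rounded to 4 dp:

3.5564 mol


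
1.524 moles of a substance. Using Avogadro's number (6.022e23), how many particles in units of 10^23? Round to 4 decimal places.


N = n * NA, then divide by 1e23 for the requested units.
N / 1e23 = n * 6.022
N / 1e23 = 1.524 * 6.022
N / 1e23 = 9.177528, rounded to 4 dp:

9.1775


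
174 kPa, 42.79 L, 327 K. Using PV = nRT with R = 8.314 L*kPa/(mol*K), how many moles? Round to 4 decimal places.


PV = nRT, solve for n = PV / (RT).
PV = 174 * 42.79 = 7445.46
RT = 8.314 * 327 = 2718.678
n = 7445.46 / 2718.678
n = 2.73863253 mol, rounded to 4 dp:

2.7386 mol


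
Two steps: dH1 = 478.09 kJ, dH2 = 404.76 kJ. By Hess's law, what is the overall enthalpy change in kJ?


Hess's law: enthalpy is a state function, so add the step enthalpies.
dH_total = dH1 + dH2 = 478.09 + (404.76)
dH_total = 882.85 kJ:

882.85 kJ


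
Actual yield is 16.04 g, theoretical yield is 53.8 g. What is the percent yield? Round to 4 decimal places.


% yield = 100 * actual / theoretical
% yield = 100 * 16.04 / 53.8
% yield = 29.81412639 %, rounded to 4 dp:

29.8141 %


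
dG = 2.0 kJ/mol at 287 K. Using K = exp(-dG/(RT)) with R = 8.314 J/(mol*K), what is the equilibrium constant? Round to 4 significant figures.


dG is in kJ/mol; multiply by 1000 to match R in J/(mol*K).
RT = 8.314 * 287 = 2386.118 J/mol
exponent = -dG*1000 / (RT) = -(2.0*1000) / 2386.118 = -0.83818151
K = exp(-0.83818151)
K = 0.4324963, rounded to 4 significant figures:

0.4325


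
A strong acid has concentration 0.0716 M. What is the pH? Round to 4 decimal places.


A strong acid dissociates completely, so [H+] equals the given concentration.
pH = -log10([H+]) = -log10(0.0716)
pH = 1.14508698, rounded to 4 dp:

1.1451


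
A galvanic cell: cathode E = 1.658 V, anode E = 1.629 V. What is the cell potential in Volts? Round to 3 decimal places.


Standard cell potential: E_cell = E_cathode - E_anode.
E_cell = 1.658 - (1.629)
E_cell = 0.029 V, rounded to 3 dp:

0.029 V


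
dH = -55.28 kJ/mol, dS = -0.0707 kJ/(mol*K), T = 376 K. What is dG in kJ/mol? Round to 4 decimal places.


Gibbs: dG = dH - T*dS (consistent units, dS already in kJ/(mol*K)).
T*dS = 376 * -0.0707 = -26.5832
dG = -55.28 - (-26.5832)
dG = -28.6968 kJ/mol, rounded to 4 dp:

-28.6968 kJ/mol


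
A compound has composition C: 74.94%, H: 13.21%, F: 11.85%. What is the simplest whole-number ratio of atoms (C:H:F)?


Assume 100 g of compound, divide each mass% by atomic mass to get moles, then normalize by the smallest to get a raw atom ratio.
Moles per 100 g: C: 74.94/12.011 = 6.2393, H: 13.21/1.008 = 13.1052, F: 11.85/18.998 = 0.6237
Raw ratio (divide by min = 0.6237): C: 10.003, H: 21.01, F: 1.0
Multiply by 1 to clear fractions: C: 10.003 ~= 10, H: 21.01 ~= 21, F: 1.0 ~= 1
Reduce by GCD to get the simplest whole-number ratio:

10:21:1


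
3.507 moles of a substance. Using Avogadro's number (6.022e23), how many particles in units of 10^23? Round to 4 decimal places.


N = n * NA, then divide by 1e23 for the requested units.
N / 1e23 = n * 6.022
N / 1e23 = 3.507 * 6.022
N / 1e23 = 21.119154, rounded to 4 dp:

21.1192


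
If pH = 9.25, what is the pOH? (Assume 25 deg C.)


At 25 deg C, pH + pOH = 14.
pOH = 14 - pH = 14 - 9.25
pOH = 4.75:

4.75


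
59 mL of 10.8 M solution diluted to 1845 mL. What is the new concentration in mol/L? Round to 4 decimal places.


Dilution: M1*V1 = M2*V2, solve for M2.
M2 = M1*V1 / V2
M2 = 10.8 * 59 / 1845
M2 = 637.2 / 1845
M2 = 0.34536585 mol/L, rounded to 4 dp:

0.3454 mol/L


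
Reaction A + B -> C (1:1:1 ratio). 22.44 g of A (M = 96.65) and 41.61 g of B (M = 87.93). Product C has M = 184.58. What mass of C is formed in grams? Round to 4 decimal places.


Find moles of each reactant; the smaller value is the limiting reagent in a 1:1:1 reaction, so moles_C equals moles of the limiter.
n_A = mass_A / M_A = 22.44 / 96.65 = 0.232178 mol
n_B = mass_B / M_B = 41.61 / 87.93 = 0.473217 mol
Limiting reagent: A (smaller), n_limiting = 0.232178 mol
mass_C = n_limiting * M_C = 0.232178 * 184.58
mass_C = 42.85541524 g, rounded to 4 dp:

42.8554 g


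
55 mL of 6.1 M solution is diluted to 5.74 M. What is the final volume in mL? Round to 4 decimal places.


Dilution: M1*V1 = M2*V2, solve for V2.
V2 = M1*V1 / M2
V2 = 6.1 * 55 / 5.74
V2 = 335.5 / 5.74
V2 = 58.44947735 mL, rounded to 4 dp:

58.4495 mL


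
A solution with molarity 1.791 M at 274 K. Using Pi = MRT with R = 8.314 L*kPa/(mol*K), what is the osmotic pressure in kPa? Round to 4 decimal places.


Osmotic pressure (van't Hoff): Pi = M*R*T.
RT = 8.314 * 274 = 2278.036
Pi = 1.791 * 2278.036
Pi = 4079.962476 kPa, rounded to 4 dp:

4079.9625 kPa


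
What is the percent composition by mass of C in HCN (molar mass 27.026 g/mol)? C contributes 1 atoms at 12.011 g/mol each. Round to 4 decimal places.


pct = 100 * (n_elem * M_elem) / M_total
mass_contribution = 1 * 12.011 = 12.011 g/mol
pct = 100 * 12.011 / 27.026
pct = 44.44238881 %, rounded to 4 dp:

44.4424 %


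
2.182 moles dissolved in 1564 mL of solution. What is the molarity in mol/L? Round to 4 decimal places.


Convert volume to liters: V_L = V_mL / 1000.
V_L = 1564 / 1000 = 1.564 L
M = n / V_L = 2.182 / 1.564
M = 1.39514066 mol/L, rounded to 4 dp:

1.3951 mol/L


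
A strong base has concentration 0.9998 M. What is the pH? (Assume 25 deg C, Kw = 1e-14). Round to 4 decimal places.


A strong base dissociates completely, so [OH-] equals the given concentration.
pOH = -log10([OH-]) = -log10(0.9998) = 8.7e-05
pH = 14 - pOH = 14 - 8.7e-05
pH = 13.999913, rounded to 4 dp:

13.9999


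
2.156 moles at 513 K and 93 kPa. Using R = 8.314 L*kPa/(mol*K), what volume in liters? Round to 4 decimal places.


PV = nRT, solve for V = nRT / P.
nRT = 2.156 * 8.314 * 513 = 9195.5168
V = 9195.5168 / 93
V = 98.87652473 L, rounded to 4 dp:

98.8765 L


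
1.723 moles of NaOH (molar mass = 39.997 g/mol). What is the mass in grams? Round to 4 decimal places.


mass = n * M
mass = 1.723 * 39.997
mass = 68.914831 g, rounded to 4 dp:

68.9148 g


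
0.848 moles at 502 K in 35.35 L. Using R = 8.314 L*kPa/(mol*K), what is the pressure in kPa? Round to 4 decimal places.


PV = nRT, solve for P = nRT / V.
nRT = 0.848 * 8.314 * 502 = 3539.2365
P = 3539.2365 / 35.35
P = 100.11984441 kPa, rounded to 4 dp:

100.1198 kPa


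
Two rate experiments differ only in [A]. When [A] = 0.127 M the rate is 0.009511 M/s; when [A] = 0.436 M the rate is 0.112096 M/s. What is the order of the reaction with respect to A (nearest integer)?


Rate is proportional to [A]^n, so rate2/rate1 = ([A]2/[A]1)^n. Take logs to solve for n.
rate2/rate1 = 0.112096 / 0.009511 = 11.7859
[A]2/[A]1 = 0.436 / 0.127 = 3.4331
n = ln(11.7859) / ln(3.4331) = 2.0
Nearest integer order:

2


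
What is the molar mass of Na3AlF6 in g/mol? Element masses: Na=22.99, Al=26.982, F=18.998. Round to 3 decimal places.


M = sum(count * atomic_mass) over atoms.
M = 3*22.99 + 1*26.982 + 6*18.998
M = 68.97 + 26.982 + 113.988
M = 209.94 g/mol, rounded to 3 dp:

209.940 g/mol


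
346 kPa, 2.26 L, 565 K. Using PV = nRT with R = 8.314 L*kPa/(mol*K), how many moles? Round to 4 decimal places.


PV = nRT, solve for n = PV / (RT).
PV = 346 * 2.26 = 781.96
RT = 8.314 * 565 = 4697.41
n = 781.96 / 4697.41
n = 0.1664662 mol, rounded to 4 dp:

0.1665 mol


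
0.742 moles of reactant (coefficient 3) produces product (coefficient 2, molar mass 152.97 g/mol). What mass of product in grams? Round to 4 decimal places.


Use the coefficient ratio to convert reactant moles to product moles, then multiply by the product's molar mass.
moles_P = moles_R * (coeff_P / coeff_R) = 0.742 * (2/3) = 0.494667
mass_P = moles_P * M_P = 0.494667 * 152.97
mass_P = 75.66921099 g, rounded to 4 dp:

75.6692 g


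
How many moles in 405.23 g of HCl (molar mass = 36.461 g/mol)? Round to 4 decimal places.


n = mass / M
n = 405.23 / 36.461
n = 11.11406709 mol, rounded to 4 dp:

11.1141 mol


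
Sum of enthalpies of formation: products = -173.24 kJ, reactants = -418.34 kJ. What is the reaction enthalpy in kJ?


dH_rxn = sum(dH_f products) - sum(dH_f reactants)
dH_rxn = -173.24 - (-418.34)
dH_rxn = 245.1 kJ:

245.10 kJ


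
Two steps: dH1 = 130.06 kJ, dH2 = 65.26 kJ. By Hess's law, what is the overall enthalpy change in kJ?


Hess's law: enthalpy is a state function, so add the step enthalpies.
dH_total = dH1 + dH2 = 130.06 + (65.26)
dH_total = 195.32 kJ:

195.32 kJ


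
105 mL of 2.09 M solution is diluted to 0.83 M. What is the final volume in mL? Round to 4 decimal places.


Dilution: M1*V1 = M2*V2, solve for V2.
V2 = M1*V1 / M2
V2 = 2.09 * 105 / 0.83
V2 = 219.45 / 0.83
V2 = 264.39759036 mL, rounded to 4 dp:

264.3976 mL


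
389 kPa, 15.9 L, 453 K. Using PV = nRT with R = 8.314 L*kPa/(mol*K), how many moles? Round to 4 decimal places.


PV = nRT, solve for n = PV / (RT).
PV = 389 * 15.9 = 6185.1
RT = 8.314 * 453 = 3766.242
n = 6185.1 / 3766.242
n = 1.6422471 mol, rounded to 4 dp:

1.6422 mol


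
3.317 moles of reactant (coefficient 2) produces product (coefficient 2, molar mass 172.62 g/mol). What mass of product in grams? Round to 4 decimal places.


Use the coefficient ratio to convert reactant moles to product moles, then multiply by the product's molar mass.
moles_P = moles_R * (coeff_P / coeff_R) = 3.317 * (2/2) = 3.317
mass_P = moles_P * M_P = 3.317 * 172.62
mass_P = 572.58054 g, rounded to 4 dp:

572.5805 g


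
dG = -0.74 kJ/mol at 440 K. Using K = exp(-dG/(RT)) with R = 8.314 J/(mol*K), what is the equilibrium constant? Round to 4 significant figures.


dG is in kJ/mol; multiply by 1000 to match R in J/(mol*K).
RT = 8.314 * 440 = 3658.16 J/mol
exponent = -dG*1000 / (RT) = -(-0.74*1000) / 3658.16 = 0.20228749
K = exp(0.20228749)
K = 1.2241999, rounded to 4 significant figures:

1.224


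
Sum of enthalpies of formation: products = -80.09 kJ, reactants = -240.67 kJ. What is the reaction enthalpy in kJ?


dH_rxn = sum(dH_f products) - sum(dH_f reactants)
dH_rxn = -80.09 - (-240.67)
dH_rxn = 160.58 kJ:

160.58 kJ


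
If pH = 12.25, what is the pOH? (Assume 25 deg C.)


At 25 deg C, pH + pOH = 14.
pOH = 14 - pH = 14 - 12.25
pOH = 1.75:

1.75


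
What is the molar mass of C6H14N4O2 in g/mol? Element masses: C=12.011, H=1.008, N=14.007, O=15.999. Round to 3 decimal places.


M = sum(count * atomic_mass) over atoms.
M = 6*12.011 + 14*1.008 + 4*14.007 + 2*15.999
M = 72.066 + 14.112 + 56.028 + 31.998
M = 174.204 g/mol, rounded to 3 dp:

174.204 g/mol


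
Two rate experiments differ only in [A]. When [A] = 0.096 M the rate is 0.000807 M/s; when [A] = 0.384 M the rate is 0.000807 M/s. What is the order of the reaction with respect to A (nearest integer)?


Rate is proportional to [A]^n, so rate2/rate1 = ([A]2/[A]1)^n. Take logs to solve for n.
rate2/rate1 = 0.000807 / 0.000807 = 1.0
[A]2/[A]1 = 0.384 / 0.096 = 4.0
n = ln(1.0) / ln(4.0) = 0.0
Nearest integer order:

0


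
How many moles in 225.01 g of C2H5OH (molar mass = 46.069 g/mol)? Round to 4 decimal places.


n = mass / M
n = 225.01 / 46.069
n = 4.88419545 mol, rounded to 4 dp:

4.8842 mol


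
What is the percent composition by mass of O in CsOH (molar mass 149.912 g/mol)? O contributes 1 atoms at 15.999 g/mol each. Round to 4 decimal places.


pct = 100 * (n_elem * M_elem) / M_total
mass_contribution = 1 * 15.999 = 15.999 g/mol
pct = 100 * 15.999 / 149.912
pct = 10.67226106 %, rounded to 4 dp:

10.6723 %


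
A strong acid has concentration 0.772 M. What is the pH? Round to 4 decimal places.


A strong acid dissociates completely, so [H+] equals the given concentration.
pH = -log10([H+]) = -log10(0.772)
pH = 0.1123827, rounded to 4 dp:

0.1124


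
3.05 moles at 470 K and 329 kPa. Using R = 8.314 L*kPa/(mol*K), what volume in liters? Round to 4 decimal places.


PV = nRT, solve for V = nRT / P.
nRT = 3.05 * 8.314 * 470 = 11918.119
V = 11918.119 / 329
V = 36.22528571 L, rounded to 4 dp:

36.2253 L


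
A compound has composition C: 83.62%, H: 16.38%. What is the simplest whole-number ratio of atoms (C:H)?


Assume 100 g of compound, divide each mass% by atomic mass to get moles, then normalize by the smallest to get a raw atom ratio.
Moles per 100 g: C: 83.62/12.011 = 6.962, H: 16.38/1.008 = 16.25
Raw ratio (divide by min = 6.962): C: 1.0, H: 2.334
Multiply by 3 to clear fractions: C: 3.0 ~= 3, H: 7.002 ~= 7
Reduce by GCD to get the simplest whole-number ratio:

3:7


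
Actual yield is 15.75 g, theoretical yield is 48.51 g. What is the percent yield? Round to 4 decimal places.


% yield = 100 * actual / theoretical
% yield = 100 * 15.75 / 48.51
% yield = 32.46753247 %, rounded to 4 dp:

32.4675 %


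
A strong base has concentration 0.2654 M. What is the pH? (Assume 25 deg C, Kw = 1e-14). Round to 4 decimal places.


A strong base dissociates completely, so [OH-] equals the given concentration.
pOH = -log10([OH-]) = -log10(0.2654) = 0.576099
pH = 14 - pOH = 14 - 0.576099
pH = 13.423901, rounded to 4 dp:

13.4239


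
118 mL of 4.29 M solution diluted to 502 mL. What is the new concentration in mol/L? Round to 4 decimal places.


Dilution: M1*V1 = M2*V2, solve for M2.
M2 = M1*V1 / V2
M2 = 4.29 * 118 / 502
M2 = 506.22 / 502
M2 = 1.00840637 mol/L, rounded to 4 dp:

1.0084 mol/L


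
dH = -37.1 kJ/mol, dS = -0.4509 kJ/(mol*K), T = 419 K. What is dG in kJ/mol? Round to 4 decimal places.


Gibbs: dG = dH - T*dS (consistent units, dS already in kJ/(mol*K)).
T*dS = 419 * -0.4509 = -188.9271
dG = -37.1 - (-188.9271)
dG = 151.8271 kJ/mol, rounded to 4 dp:

151.8271 kJ/mol


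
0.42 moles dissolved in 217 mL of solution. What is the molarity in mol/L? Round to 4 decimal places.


Convert volume to liters: V_L = V_mL / 1000.
V_L = 217 / 1000 = 0.217 L
M = n / V_L = 0.42 / 0.217
M = 1.93548387 mol/L, rounded to 4 dp:

1.9355 mol/L


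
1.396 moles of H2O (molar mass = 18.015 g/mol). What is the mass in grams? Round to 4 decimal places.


mass = n * M
mass = 1.396 * 18.015
mass = 25.14894 g, rounded to 4 dp:

25.1489 g


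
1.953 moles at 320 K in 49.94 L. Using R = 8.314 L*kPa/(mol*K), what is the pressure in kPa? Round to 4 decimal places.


PV = nRT, solve for P = nRT / V.
nRT = 1.953 * 8.314 * 320 = 5195.9174
P = 5195.9174 / 49.94
P = 104.04319984 kPa, rounded to 4 dp:

104.0432 kPa


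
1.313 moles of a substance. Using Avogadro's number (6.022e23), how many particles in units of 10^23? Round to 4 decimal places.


N = n * NA, then divide by 1e23 for the requested units.
N / 1e23 = n * 6.022
N / 1e23 = 1.313 * 6.022
N / 1e23 = 7.906886, rounded to 4 dp:

7.9069


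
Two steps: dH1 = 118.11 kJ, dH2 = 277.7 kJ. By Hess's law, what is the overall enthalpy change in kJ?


Hess's law: enthalpy is a state function, so add the step enthalpies.
dH_total = dH1 + dH2 = 118.11 + (277.7)
dH_total = 395.81 kJ:

395.81 kJ


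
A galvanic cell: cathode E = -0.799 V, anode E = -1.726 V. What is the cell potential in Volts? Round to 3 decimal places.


Standard cell potential: E_cell = E_cathode - E_anode.
E_cell = -0.799 - (-1.726)
E_cell = 0.927 V, rounded to 3 dp:

0.927 V


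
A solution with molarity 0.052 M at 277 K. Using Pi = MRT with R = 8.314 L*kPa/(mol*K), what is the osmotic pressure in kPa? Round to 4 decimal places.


Osmotic pressure (van't Hoff): Pi = M*R*T.
RT = 8.314 * 277 = 2302.978
Pi = 0.052 * 2302.978
Pi = 119.754856 kPa, rounded to 4 dp:

119.7549 kPa
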